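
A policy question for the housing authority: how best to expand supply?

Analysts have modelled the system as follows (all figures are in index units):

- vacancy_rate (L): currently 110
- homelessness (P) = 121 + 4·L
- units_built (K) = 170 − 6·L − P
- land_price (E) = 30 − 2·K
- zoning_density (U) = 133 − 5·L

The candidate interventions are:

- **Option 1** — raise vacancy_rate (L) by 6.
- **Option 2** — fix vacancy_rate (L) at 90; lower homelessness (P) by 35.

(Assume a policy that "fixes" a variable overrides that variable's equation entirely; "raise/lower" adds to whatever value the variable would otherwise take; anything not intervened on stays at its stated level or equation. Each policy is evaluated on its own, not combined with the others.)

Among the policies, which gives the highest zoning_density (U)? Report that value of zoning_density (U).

-317

Option 1 (L + 6):
  L = 110 + 6 = 116
  U = 133 − 5·116 = -447
Option 2 (L := 90, P − 35):
  L = 90
  U = 133 − 5·90 = -317
Comparing — Option 1: U=-447, Option 2: U=-317. Highest is -317 (Option 2).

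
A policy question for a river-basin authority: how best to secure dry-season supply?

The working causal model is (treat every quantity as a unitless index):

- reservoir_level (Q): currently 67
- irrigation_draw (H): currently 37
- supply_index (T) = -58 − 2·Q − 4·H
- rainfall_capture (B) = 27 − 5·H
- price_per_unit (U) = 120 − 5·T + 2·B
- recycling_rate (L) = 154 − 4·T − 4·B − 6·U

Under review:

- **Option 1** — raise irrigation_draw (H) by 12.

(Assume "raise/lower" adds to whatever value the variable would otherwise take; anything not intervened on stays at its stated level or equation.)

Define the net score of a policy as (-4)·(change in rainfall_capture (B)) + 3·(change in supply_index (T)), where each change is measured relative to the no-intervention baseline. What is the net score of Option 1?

96

Baseline:
  Q = 67
  H = 37
  T = -58 − 2·67 − 4·37 = -340
  B = 27 − 5·37 = -158
Option 1 (H + 12):
  Q = 67
  H = 37 + 12 = 49
  T = -58 − 2·67 − 4·49 = -388
  B = 27 − 5·49 = -218
ΔB = -218 − (-158) = -60; ΔT = -388 − (-340) = -48
Score = (-4)·(-60) + 3·(-48) = 96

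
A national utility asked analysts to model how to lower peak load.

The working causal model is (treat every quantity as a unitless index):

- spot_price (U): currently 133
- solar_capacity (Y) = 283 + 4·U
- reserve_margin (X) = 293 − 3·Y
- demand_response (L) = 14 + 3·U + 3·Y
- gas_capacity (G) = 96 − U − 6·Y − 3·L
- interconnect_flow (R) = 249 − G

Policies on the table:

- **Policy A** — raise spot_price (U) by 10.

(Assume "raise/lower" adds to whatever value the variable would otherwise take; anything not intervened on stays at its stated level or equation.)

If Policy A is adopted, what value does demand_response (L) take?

3008

Policy A (U + 10):
  U = 133 + 10 = 143
  Y = 283 + 4·143 = 855
  L = 14 + 3·143 + 3·855 = 3008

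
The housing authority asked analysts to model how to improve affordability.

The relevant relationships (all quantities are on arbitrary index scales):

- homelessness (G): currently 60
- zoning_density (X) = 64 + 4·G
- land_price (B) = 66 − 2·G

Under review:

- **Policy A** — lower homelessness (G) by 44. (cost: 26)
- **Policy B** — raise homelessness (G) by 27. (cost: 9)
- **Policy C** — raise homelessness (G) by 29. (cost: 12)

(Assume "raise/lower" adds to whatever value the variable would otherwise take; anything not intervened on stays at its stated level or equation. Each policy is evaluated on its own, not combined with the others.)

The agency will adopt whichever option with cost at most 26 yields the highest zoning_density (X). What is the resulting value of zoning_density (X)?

420

Policy A (G − 44):
  G = 60 − 44 = 16
  X = 64 + 4·16 = 128
Policy B (G + 27):
  G = 60 + 27 = 87
  X = 64 + 4·87 = 412
Policy C (G + 29):
  G = 60 + 29 = 89
  X = 64 + 4·89 = 420
Comparing — Policy A: X=128, Policy B: X=412, Policy C: X=420. Highest is 420 (Policy C).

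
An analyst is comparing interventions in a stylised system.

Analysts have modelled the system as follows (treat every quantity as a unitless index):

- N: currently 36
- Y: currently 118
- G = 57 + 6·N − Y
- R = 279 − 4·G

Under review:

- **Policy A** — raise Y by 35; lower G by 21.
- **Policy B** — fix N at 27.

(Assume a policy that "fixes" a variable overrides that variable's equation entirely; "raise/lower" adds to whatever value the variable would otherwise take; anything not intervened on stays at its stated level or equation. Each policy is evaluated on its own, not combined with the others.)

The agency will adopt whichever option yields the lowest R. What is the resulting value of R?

Policy A (Y + 35, G − 21):
  N = 36
  Y = 118 + 35 = 153
  G = 57 + 6·36 − 153 (−21 from intervention) = 99
  R = 279 − 4·99 = -117
Policy B (N := 27):
  N = 27
  Y = 118
  G = 57 + 6·27 − 118 = 101
  R = 279 − 4·101 = -125
Comparing — Policy A: R=-117, Policy B: R=-125. Lowest is -125 (Policy B).

-125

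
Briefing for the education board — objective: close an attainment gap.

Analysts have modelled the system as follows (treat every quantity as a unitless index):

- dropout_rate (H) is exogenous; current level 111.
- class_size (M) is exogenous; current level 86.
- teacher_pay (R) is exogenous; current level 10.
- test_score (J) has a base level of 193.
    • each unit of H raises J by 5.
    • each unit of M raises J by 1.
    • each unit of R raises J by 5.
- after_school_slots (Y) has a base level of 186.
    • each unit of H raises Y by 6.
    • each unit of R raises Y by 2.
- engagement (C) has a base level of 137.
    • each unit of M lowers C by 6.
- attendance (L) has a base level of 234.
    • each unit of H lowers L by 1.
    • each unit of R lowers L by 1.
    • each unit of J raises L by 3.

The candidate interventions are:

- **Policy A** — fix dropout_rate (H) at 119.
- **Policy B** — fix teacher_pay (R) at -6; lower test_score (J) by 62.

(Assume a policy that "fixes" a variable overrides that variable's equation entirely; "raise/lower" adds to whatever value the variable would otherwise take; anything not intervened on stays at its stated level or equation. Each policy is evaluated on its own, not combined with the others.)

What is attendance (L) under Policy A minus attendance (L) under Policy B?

Policy A (H := 119):
  H = 119
  M = 86
  R = 10
  J = 193 + 5·119 + 86 + 5·10 = 924
  L = 234 − 119 − 10 + 3·924 = 2877
Policy B (R := -6, J − 62):
  H = 111
  M = 86
  R = -6
  J = 193 + 5·111 + 86 + 5·(-6) (−62 from intervention) = 742
  L = 234 − 111 − (-6) + 3·742 = 2355
L: 2877 − 2355 = 522

522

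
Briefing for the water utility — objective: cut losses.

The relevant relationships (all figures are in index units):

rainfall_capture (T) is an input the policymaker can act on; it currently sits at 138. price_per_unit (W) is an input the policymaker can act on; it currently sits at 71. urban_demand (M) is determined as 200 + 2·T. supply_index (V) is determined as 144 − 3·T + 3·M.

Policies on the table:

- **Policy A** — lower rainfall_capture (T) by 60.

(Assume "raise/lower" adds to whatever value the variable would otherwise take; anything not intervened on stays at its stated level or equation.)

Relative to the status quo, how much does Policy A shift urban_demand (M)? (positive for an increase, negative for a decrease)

-120

Baseline:
  T = 138
  M = 200 + 2·138 = 476
Policy A (T − 60):
  T = 138 − 60 = 78
  M = 200 + 2·78 = 356
Change in M: 356 − 476 = -120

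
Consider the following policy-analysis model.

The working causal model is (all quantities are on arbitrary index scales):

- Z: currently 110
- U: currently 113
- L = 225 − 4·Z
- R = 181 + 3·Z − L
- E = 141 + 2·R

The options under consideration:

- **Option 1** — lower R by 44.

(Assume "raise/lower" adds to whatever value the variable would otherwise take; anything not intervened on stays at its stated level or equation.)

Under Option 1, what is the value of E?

Option 1 (R − 44):
  Z = 110
  L = 225 − 4·110 = -215
  R = 181 + 3·110 − (-215) (−44 from intervention) = 682
  E = 141 + 2·682 = 1505

1505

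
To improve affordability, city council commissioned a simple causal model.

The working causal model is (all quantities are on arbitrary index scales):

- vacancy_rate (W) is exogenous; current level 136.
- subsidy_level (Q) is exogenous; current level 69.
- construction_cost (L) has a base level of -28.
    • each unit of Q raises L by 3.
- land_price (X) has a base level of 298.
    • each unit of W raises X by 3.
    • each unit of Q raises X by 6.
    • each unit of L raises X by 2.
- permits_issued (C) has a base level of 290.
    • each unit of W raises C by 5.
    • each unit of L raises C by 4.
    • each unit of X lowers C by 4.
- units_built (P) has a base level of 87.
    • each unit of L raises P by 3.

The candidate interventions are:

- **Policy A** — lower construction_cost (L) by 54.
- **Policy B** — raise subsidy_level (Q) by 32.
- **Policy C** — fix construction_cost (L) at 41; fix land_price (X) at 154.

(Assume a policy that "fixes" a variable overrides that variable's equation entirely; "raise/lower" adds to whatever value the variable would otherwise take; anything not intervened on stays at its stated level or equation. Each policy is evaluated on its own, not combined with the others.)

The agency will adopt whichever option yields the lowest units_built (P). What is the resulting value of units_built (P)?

Policy A (L − 54):
  Q = 69
  L = -28 + 3·69 (−54 from intervention) = 125
  P = 87 + 3·125 = 462
Policy B (Q + 32):
  Q = 69 + 32 = 101
  L = -28 + 3·101 = 275
  P = 87 + 3·275 = 912
Policy C (L := 41, X := 154):
  Q = 69
  L = 41
  P = 87 + 3·41 = 210
Comparing — Policy A: P=462, Policy B: P=912, Policy C: P=210. Lowest is 210 (Policy C).

210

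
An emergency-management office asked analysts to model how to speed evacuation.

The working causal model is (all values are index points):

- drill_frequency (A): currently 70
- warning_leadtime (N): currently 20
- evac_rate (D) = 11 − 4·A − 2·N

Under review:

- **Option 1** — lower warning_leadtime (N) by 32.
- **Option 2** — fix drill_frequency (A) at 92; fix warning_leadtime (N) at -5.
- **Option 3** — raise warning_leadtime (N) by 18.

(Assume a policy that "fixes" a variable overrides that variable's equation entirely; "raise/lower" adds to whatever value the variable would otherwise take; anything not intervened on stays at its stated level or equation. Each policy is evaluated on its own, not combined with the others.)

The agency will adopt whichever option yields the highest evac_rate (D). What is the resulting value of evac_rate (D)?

Option 1 (N − 32):
  A = 70
  N = 20 − 32 = -12
  D = 11 − 4·70 − 2·(-12) = -245
Option 2 (A := 92, N := -5):
  A = 92
  N = -5
  D = 11 − 4·92 − 2·(-5) = -347
Option 3 (N + 18):
  A = 70
  N = 20 + 18 = 38
  D = 11 − 4·70 − 2·38 = -345
Comparing — Option 1: D=-245, Option 2: D=-347, Option 3: D=-345. Highest is -245 (Option 1).

-245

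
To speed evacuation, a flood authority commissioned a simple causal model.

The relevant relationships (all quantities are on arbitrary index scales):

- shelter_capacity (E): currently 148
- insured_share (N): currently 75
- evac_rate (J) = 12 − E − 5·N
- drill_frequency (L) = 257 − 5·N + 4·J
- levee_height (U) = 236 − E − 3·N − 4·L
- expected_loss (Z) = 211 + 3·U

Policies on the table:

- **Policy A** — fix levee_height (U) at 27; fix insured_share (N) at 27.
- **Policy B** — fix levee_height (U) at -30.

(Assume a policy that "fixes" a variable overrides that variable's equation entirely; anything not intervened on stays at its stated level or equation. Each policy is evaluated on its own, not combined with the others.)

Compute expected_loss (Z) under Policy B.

121

Policy B (U := -30):
  E = 148
  N = 75
  J = 12 − 148 − 5·75 = -511
  L = 257 − 5·75 + 4·(-511) = -2162
  U = -30
  Z = 211 + 3·(-30) = 121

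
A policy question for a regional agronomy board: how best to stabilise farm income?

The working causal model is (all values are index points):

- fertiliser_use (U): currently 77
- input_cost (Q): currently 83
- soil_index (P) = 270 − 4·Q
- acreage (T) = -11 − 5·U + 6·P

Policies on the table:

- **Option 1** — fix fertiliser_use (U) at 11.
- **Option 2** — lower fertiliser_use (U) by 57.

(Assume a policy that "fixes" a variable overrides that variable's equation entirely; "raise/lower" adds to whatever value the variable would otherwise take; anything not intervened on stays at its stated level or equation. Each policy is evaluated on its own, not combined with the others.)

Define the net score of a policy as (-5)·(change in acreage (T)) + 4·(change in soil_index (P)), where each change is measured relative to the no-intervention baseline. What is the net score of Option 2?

-1425

Baseline:
  U = 77
  Q = 83
  P = 270 − 4·83 = -62
  T = -11 − 5·77 + 6·(-62) = -768
Option 2 (U − 57):
  U = 77 − 57 = 20
  Q = 83
  P = 270 − 4·83 = -62
  T = -11 − 5·20 + 6·(-62) = -483
ΔT = -483 − (-768) = 285; ΔP = -62 − (-62) = 0
Score = (-5)·285 + 4·0 = -1425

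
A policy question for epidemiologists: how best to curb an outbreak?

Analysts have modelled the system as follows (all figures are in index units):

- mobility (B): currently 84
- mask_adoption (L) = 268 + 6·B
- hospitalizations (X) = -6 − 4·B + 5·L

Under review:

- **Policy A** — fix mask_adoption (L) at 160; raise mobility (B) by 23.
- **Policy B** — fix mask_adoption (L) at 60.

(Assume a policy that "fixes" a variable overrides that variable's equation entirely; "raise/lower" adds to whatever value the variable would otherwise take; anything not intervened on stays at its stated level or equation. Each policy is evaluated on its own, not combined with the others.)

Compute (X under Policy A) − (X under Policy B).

408

Policy A (L := 160, B + 23):
  B = 84 + 23 = 107
  L = 160
  X = -6 − 4·107 + 5·160 = 366
Policy B (L := 60):
  B = 84
  L = 60
  X = -6 − 4·84 + 5·60 = -42
X: 366 − (-42) = 408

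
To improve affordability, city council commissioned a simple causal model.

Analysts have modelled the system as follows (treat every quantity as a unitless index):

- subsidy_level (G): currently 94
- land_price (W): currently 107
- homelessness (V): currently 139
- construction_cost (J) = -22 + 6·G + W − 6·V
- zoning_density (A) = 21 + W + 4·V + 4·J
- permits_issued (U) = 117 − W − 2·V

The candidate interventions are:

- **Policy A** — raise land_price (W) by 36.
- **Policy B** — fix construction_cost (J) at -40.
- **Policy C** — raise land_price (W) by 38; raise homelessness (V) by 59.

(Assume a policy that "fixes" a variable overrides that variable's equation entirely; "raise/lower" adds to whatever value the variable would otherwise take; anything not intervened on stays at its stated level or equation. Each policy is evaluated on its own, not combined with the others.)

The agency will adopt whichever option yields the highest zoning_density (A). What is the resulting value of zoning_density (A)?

524

Policy A (W + 36):
  G = 94
  W = 107 + 36 = 143
  V = 139
  J = -22 + 6·94 + 143 − 6·139 = -149
  A = 21 + 143 + 4·139 + 4·(-149) = 124
Policy B (J := -40):
  G = 94
  W = 107
  V = 139
  J = -40
  A = 21 + 107 + 4·139 + 4·(-40) = 524
Policy C (W + 38, V + 59):
  G = 94
  W = 107 + 38 = 145
  V = 139 + 59 = 198
  J = -22 + 6·94 + 145 − 6·198 = -501
  A = 21 + 145 + 4·198 + 4·(-501) = -1046
Comparing — Policy A: A=124, Policy B: A=524, Policy C: A=-1046. Highest is 524 (Policy B).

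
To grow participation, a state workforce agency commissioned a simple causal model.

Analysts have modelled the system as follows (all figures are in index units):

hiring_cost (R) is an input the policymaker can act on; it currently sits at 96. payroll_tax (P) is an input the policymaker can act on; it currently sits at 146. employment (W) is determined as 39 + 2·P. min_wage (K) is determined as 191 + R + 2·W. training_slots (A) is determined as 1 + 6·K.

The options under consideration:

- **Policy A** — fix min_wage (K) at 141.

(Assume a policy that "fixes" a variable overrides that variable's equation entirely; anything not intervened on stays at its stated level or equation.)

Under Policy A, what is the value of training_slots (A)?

Policy A (K := 141):
  R = 96
  P = 146
  W = 39 + 2·146 = 331
  K = 141
  A = 1 + 6·141 = 847

847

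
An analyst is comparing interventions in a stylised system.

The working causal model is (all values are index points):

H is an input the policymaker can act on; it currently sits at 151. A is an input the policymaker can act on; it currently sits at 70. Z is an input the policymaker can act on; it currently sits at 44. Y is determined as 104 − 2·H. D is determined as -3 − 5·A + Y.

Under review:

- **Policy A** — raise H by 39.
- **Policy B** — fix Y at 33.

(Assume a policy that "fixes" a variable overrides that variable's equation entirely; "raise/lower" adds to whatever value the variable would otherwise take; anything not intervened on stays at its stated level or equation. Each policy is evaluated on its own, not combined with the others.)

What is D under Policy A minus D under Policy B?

-309

Policy A (H + 39):
  H = 151 + 39 = 190
  A = 70
  Y = 104 − 2·190 = -276
  D = -3 − 5·70 + (-276) = -629
Policy B (Y := 33):
  H = 151
  A = 70
  Y = 33
  D = -3 − 5·70 + 33 = -320
D: -629 − (-320) = -309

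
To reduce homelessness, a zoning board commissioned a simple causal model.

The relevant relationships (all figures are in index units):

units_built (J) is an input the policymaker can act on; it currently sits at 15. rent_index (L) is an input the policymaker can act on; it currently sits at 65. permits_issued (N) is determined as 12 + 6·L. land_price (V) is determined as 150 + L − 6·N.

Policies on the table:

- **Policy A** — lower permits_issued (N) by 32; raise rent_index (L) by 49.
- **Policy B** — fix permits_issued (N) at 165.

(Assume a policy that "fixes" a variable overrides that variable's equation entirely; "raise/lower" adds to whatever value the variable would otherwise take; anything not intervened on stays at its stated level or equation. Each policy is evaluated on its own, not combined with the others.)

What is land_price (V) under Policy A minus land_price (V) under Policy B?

-2945

Policy A (N − 32, L + 49):
  L = 65 + 49 = 114
  N = 12 + 6·114 (−32 from intervention) = 664
  V = 150 + 114 − 6·664 = -3720
Policy B (N := 165):
  L = 65
  N = 165
  V = 150 + 65 − 6·165 = -775
V: -3720 − (-775) = -2945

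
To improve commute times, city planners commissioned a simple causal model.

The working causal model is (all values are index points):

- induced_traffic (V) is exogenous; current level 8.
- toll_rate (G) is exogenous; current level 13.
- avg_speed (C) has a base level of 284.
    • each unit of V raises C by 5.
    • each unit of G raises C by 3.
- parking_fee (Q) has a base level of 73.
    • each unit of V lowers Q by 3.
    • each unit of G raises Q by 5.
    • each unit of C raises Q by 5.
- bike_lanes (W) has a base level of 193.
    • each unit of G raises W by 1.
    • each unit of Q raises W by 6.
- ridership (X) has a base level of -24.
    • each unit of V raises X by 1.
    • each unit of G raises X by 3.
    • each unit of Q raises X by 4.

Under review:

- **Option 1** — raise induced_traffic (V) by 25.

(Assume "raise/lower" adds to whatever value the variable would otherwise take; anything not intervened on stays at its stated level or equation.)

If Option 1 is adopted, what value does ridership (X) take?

Option 1 (V + 25):
  V = 8 + 25 = 33
  G = 13
  C = 284 + 5·33 + 3·13 = 488
  Q = 73 − 3·33 + 5·13 + 5·488 = 2479
  X = -24 + 33 + 3·13 + 4·2479 = 9964

9964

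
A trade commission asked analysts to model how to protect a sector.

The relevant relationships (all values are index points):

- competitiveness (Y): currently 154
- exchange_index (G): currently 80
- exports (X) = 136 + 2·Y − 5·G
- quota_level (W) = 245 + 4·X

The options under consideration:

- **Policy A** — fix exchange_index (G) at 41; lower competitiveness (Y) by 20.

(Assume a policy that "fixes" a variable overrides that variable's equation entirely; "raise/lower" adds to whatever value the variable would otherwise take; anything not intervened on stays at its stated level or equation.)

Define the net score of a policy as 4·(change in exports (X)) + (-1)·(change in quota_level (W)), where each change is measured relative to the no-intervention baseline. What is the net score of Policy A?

Baseline:
  Y = 154
  G = 80
  X = 136 + 2·154 − 5·80 = 44
  W = 245 + 4·44 = 421
Policy A (G := 41, Y − 20):
  Y = 154 − 20 = 134
  G = 41
  X = 136 + 2·134 − 5·41 = 199
  W = 245 + 4·199 = 1041
ΔX = 199 − 44 = 155; ΔW = 1041 − 421 = 620
Score = 4·155 + (-1)·620 = 0

0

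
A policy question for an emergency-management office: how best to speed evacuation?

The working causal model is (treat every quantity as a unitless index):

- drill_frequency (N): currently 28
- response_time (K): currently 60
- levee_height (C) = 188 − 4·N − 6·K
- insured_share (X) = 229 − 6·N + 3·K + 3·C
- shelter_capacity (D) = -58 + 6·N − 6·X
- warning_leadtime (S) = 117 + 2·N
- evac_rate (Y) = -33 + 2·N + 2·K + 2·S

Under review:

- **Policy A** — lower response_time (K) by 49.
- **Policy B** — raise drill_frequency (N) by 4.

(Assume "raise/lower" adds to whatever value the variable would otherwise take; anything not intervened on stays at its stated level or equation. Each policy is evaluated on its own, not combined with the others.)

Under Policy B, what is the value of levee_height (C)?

Policy B (N + 4):
  N = 28 + 4 = 32
  K = 60
  C = 188 − 4·32 − 6·60 = -300

-300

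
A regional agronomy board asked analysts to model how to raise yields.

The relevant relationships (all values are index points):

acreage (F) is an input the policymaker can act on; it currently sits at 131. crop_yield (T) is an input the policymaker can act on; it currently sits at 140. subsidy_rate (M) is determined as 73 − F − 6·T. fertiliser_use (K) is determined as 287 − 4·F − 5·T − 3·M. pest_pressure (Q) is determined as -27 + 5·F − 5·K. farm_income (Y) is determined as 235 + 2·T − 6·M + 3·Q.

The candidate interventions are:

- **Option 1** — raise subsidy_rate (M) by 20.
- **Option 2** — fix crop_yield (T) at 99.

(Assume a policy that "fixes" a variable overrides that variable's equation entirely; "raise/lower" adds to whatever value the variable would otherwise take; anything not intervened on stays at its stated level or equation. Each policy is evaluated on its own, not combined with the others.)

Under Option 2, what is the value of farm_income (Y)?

-12131

Option 2 (T := 99):
  F = 131
  T = 99
  M = 73 − 131 − 6·99 = -652
  K = 287 − 4·131 − 5·99 − 3·(-652) = 1224
  Q = -27 + 5·131 − 5·1224 = -5492
  Y = 235 + 2·99 − 6·(-652) + 3·(-5492) = -12131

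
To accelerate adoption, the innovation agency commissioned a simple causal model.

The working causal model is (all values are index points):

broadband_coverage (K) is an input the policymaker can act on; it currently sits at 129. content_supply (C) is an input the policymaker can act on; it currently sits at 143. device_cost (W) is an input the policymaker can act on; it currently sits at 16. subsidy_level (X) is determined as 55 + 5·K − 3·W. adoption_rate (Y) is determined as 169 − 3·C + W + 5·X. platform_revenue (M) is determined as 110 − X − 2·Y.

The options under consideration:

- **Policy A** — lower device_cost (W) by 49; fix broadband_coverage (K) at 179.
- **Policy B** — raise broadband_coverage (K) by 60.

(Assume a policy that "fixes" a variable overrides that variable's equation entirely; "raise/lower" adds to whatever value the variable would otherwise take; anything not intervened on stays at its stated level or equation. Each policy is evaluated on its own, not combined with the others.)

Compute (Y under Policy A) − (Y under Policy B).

436

Policy A (W − 49, K := 179):
  K = 179
  C = 143
  W = 16 − 49 = -33
  X = 55 + 5·179 − 3·(-33) = 1049
  Y = 169 − 3·143 + (-33) + 5·1049 = 4952
Policy B (K + 60):
  K = 129 + 60 = 189
  C = 143
  W = 16
  X = 55 + 5·189 − 3·16 = 952
  Y = 169 − 3·143 + 16 + 5·952 = 4516
Y: 4952 − 4516 = 436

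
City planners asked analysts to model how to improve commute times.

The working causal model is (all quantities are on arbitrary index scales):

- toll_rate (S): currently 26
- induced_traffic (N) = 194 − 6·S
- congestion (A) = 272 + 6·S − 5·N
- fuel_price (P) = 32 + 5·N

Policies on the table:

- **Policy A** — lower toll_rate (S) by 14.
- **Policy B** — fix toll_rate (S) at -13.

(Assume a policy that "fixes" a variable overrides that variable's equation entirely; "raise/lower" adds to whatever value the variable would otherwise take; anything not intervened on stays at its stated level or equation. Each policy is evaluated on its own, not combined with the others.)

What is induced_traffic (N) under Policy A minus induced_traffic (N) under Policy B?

Policy A (S − 14):
  S = 26 − 14 = 12
  N = 194 − 6·12 = 122
Policy B (S := -13):
  S = -13
  N = 194 − 6·(-13) = 272
N: 122 − 272 = -150

-150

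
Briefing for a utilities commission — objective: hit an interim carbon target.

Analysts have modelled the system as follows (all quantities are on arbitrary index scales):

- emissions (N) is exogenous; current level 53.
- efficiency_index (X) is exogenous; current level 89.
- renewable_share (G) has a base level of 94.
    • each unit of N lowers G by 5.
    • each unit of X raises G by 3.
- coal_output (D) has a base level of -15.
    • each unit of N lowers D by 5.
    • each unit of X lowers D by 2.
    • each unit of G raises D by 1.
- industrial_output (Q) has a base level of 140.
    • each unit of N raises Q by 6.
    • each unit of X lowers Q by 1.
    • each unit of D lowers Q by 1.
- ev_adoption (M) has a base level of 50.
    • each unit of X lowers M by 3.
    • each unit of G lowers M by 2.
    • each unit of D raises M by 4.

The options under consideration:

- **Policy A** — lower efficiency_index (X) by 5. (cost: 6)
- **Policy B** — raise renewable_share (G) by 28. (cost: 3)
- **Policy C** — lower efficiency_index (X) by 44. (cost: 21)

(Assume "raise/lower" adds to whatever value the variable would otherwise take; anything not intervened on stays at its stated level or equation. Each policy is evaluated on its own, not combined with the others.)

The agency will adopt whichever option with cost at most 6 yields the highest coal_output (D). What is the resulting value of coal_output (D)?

-334

Policy A (X − 5):
  N = 53
  X = 89 − 5 = 84
  G = 94 − 5·53 + 3·84 = 81
  D = -15 − 5·53 − 2·84 + 81 = -367
Policy B (G + 28):
  N = 53
  X = 89
  G = 94 − 5·53 + 3·89 (+28 from intervention) = 124
  D = -15 − 5·53 − 2·89 + 124 = -334
Comparing — Policy A: D=-367, Policy B: D=-334. Highest is -334 (Policy B).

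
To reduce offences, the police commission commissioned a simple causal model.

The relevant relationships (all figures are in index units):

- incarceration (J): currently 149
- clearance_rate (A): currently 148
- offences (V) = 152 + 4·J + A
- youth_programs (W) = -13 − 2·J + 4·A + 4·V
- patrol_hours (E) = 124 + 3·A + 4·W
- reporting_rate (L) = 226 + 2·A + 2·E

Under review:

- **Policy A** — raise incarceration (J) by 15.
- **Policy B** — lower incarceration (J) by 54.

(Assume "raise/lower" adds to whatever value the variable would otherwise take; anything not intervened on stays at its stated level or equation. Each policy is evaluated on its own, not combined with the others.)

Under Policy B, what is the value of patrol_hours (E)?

13004

Policy B (J − 54):
  J = 149 − 54 = 95
  A = 148
  V = 152 + 4·95 + 148 = 680
  W = -13 − 2·95 + 4·148 + 4·680 = 3109
  E = 124 + 3·148 + 4·3109 = 13004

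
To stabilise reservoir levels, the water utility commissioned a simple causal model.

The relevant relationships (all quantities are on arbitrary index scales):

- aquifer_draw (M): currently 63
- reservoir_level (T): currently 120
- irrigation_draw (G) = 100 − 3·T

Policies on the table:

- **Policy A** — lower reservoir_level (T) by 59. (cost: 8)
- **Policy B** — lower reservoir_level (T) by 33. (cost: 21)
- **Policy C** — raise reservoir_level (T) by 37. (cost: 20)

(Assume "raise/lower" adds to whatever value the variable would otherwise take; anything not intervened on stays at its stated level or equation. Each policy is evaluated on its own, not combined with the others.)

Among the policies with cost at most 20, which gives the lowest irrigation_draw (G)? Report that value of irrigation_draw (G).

-371

Policy A (T − 59):
  T = 120 − 59 = 61
  G = 100 − 3·61 = -83
Policy C (T + 37):
  T = 120 + 37 = 157
  G = 100 − 3·157 = -371
Comparing — Policy A: G=-83, Policy C: G=-371. Lowest is -371 (Policy C).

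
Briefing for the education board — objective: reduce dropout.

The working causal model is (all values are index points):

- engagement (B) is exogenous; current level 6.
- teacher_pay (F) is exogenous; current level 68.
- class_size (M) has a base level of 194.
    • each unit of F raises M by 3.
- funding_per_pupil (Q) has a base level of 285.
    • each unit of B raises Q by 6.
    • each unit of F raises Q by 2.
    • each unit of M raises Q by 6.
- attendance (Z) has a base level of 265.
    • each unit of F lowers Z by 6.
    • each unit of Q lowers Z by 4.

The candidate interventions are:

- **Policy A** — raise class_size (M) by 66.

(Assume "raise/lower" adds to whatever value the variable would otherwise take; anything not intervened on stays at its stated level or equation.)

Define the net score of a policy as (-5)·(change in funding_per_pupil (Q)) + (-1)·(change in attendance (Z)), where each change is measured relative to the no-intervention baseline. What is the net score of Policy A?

Baseline:
  B = 6
  F = 68
  M = 194 + 3·68 = 398
  Q = 285 + 6·6 + 2·68 + 6·398 = 2845
  Z = 265 − 6·68 − 4·2845 = -11523
Policy A (M + 66):
  B = 6
  F = 68
  M = 194 + 3·68 (+66 from intervention) = 464
  Q = 285 + 6·6 + 2·68 + 6·464 = 3241
  Z = 265 − 6·68 − 4·3241 = -13107
ΔQ = 3241 − 2845 = 396; ΔZ = -13107 − (-11523) = -1584
Score = (-5)·396 + (-1)·(-1584) = -396

-396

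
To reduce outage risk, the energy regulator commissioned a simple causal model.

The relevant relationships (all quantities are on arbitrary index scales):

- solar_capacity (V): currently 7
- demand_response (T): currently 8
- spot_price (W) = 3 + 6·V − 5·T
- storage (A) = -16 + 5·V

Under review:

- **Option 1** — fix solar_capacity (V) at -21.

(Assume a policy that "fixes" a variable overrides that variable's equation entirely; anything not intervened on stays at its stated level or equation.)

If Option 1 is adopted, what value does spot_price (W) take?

Option 1 (V := -21):
  V = -21
  T = 8
  W = 3 + 6·(-21) − 5·8 = -163

-163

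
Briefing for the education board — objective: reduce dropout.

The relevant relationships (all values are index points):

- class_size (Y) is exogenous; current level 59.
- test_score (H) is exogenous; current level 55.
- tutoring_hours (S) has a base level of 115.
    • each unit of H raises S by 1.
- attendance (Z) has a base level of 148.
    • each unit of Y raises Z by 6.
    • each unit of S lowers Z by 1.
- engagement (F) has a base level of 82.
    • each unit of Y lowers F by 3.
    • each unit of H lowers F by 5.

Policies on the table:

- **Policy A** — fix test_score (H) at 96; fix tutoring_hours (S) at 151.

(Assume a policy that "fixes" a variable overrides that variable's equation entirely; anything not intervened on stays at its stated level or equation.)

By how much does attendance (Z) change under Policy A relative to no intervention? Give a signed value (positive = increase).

Baseline:
  Y = 59
  H = 55
  S = 115 + 55 = 170
  Z = 148 + 6·59 − 170 = 332
Policy A (H := 96, S := 151):
  Y = 59
  H = 96
  S = 151
  Z = 148 + 6·59 − 151 = 351
Change in Z: 351 − 332 = 19

19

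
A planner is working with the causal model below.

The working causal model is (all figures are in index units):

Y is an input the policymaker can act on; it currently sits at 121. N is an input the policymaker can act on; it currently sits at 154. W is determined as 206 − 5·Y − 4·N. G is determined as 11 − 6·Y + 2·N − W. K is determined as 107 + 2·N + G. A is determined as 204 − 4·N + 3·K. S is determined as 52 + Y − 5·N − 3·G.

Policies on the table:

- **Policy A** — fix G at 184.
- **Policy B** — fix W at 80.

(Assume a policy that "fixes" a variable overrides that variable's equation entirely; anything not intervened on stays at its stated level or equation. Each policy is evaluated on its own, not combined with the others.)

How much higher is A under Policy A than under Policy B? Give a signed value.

2013

Policy A (G := 184):
  Y = 121
  N = 154
  W = 206 − 5·121 − 4·154 = -1015
  G = 184
  K = 107 + 2·154 + 184 = 599
  A = 204 − 4·154 + 3·599 = 1385
Policy B (W := 80):
  Y = 121
  N = 154
  W = 80
  G = 11 − 6·121 + 2·154 − 80 = -487
  K = 107 + 2·154 + (-487) = -72
  A = 204 − 4·154 + 3·(-72) = -628
A: 1385 − (-628) = 2013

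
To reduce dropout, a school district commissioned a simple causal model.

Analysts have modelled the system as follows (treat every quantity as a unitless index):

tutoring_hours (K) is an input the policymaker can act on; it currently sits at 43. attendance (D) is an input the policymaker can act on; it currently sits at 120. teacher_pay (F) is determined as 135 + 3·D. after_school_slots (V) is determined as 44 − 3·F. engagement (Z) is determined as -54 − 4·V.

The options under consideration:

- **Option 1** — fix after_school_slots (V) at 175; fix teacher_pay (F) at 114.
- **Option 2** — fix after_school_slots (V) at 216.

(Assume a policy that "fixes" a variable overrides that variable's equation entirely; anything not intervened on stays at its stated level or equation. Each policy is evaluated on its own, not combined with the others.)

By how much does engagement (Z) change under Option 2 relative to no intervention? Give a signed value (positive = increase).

-6628

Baseline:
  D = 120
  F = 135 + 3·120 = 495
  V = 44 − 3·495 = -1441
  Z = -54 − 4·(-1441) = 5710
Option 2 (V := 216):
  D = 120
  F = 135 + 3·120 = 495
  V = 216
  Z = -54 − 4·216 = -918
Change in Z: -918 − 5710 = -6628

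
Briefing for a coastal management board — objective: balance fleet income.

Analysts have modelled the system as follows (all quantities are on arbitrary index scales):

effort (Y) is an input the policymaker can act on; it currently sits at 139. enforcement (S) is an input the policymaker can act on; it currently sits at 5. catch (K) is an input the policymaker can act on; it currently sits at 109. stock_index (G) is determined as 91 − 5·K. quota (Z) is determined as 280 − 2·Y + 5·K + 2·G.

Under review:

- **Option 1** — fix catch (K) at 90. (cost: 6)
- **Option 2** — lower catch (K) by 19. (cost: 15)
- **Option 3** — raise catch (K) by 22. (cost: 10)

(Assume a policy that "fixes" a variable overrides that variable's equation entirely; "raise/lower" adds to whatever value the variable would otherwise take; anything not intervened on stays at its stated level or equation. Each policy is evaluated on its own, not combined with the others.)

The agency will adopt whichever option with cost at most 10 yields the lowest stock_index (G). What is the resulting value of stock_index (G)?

Option 1 (K := 90):
  K = 90
  G = 91 − 5·90 = -359
Option 3 (K + 22):
  K = 109 + 22 = 131
  G = 91 − 5·131 = -564
Comparing — Option 1: G=-359, Option 3: G=-564. Lowest is -564 (Option 3).

-564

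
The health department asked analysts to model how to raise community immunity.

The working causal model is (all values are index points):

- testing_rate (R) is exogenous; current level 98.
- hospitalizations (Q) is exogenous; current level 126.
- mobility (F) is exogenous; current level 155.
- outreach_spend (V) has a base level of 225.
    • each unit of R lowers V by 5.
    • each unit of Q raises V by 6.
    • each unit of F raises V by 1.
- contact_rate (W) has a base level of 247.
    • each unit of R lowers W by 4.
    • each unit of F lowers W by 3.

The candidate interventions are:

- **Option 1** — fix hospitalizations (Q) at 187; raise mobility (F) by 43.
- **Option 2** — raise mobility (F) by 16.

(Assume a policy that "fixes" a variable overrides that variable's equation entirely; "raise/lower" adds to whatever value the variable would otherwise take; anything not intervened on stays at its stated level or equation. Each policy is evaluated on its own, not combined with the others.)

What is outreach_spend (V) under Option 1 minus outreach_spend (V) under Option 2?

Option 1 (Q := 187, F + 43):
  R = 98
  Q = 187
  F = 155 + 43 = 198
  V = 225 − 5·98 + 6·187 + 198 = 1055
Option 2 (F + 16):
  R = 98
  Q = 126
  F = 155 + 16 = 171
  V = 225 − 5·98 + 6·126 + 171 = 662
V: 1055 − 662 = 393

393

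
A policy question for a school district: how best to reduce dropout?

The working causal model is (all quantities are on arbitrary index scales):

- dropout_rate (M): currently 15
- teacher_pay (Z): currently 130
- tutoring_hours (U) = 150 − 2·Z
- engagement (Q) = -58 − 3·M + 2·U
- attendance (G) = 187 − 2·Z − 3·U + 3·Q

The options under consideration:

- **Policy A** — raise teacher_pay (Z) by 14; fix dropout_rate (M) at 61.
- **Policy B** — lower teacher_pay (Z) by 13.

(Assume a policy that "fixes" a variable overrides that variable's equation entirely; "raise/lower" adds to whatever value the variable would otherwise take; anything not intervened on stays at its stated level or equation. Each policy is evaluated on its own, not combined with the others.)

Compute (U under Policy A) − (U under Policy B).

-54

Policy A (Z + 14, M := 61):
  Z = 130 + 14 = 144
  U = 150 − 2·144 = -138
Policy B (Z − 13):
  Z = 130 − 13 = 117
  U = 150 − 2·117 = -84
U: -138 − (-84) = -54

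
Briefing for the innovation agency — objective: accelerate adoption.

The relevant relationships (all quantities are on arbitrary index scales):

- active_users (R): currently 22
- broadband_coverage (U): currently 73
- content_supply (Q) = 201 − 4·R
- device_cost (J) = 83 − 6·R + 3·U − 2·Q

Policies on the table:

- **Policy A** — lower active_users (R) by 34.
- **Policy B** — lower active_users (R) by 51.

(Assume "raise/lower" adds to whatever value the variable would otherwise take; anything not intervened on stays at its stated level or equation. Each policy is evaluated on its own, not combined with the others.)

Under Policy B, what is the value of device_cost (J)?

Policy B (R − 51):
  R = 22 − 51 = -29
  U = 73
  Q = 201 − 4·(-29) = 317
  J = 83 − 6·(-29) + 3·73 − 2·317 = -158

-158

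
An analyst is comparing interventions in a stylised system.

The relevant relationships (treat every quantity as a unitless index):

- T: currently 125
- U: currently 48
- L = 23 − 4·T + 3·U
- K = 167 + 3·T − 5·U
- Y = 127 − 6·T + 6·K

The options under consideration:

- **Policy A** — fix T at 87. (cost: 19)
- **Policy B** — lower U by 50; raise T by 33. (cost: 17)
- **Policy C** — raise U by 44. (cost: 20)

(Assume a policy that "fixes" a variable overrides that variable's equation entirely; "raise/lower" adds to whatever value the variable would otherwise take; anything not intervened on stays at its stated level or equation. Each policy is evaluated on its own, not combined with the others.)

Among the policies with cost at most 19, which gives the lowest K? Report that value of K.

Policy A (T := 87):
  T = 87
  U = 48
  K = 167 + 3·87 − 5·48 = 188
Policy B (U − 50, T + 33):
  T = 125 + 33 = 158
  U = 48 − 50 = -2
  K = 167 + 3·158 − 5·(-2) = 651
Comparing — Policy A: K=188, Policy B: K=651. Lowest is 188 (Policy A).

188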